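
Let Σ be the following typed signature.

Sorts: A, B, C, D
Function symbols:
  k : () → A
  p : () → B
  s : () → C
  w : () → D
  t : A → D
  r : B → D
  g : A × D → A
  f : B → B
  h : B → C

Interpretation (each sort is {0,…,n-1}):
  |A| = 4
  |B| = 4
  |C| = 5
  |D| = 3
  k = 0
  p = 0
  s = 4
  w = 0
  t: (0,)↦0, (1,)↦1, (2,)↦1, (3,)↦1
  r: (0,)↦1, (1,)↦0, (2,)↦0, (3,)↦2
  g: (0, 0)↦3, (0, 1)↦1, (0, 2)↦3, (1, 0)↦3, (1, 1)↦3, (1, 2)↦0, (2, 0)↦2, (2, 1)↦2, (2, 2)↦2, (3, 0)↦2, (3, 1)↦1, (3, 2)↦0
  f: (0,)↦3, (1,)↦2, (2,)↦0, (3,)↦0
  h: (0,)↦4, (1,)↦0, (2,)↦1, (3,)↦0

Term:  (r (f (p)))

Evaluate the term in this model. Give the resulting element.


value = 2

  p = 0
  (f (p)) = f(0,) = 3
  (r (f (p))) = r(3,) = 2


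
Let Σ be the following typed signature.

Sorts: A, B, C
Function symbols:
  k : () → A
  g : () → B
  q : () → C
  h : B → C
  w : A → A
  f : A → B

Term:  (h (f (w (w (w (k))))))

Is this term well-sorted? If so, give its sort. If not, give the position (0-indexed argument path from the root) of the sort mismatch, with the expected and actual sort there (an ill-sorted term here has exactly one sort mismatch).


well-sorted; sort = C

          (k) : A
        (w (k)) : A
      (w (w (k))) : A
    (w (w (w (k)))) : A
  (f (w (w (w (k))))) : B
(h (f (w (w (w (k)))))) : C


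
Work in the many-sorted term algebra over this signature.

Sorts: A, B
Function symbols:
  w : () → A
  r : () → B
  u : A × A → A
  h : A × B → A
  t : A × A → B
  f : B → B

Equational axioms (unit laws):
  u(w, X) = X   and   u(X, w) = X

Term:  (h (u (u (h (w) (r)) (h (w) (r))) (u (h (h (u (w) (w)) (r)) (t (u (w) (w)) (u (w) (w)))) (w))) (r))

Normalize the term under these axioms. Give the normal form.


normal form = (h (u (u (h (w) (r)) (h (w) (r))) (h (h (w) (r)) (t (w) (w)))) (r))

1. (h (u (u (h (w) (r)) (h (w) (r))) (u (h (h (u (w) (w)) (r)) (t (u (w) (w)) (u (w) (w)))) (w))) (r))  →  (h (u (u (h (w) (r)) (h (w) (r))) (h (h (u (w) (w)) (r)) (t (u (w) (w)) (u (w) (w))))) (r))
2. (h (u (u (h (w) (r)) (h (w) (r))) (h (h (u (w) (w)) (r)) (t (u (w) (w)) (u (w) (w))))) (r))  →  (h (u (u (h (w) (r)) (h (w) (r))) (h (h (w) (r)) (t (u (w) (w)) (u (w) (w))))) (r))
3. (h (u (u (h (w) (r)) (h (w) (r))) (h (h (w) (r)) (t (u (w) (w)) (u (w) (w))))) (r))  →  (h (u (u (h (w) (r)) (h (w) (r))) (h (h (w) (r)) (t (w) (u (w) (w))))) (r))
4. (h (u (u (h (w) (r)) (h (w) (r))) (h (h (w) (r)) (t (w) (u (w) (w))))) (r))  →  (h (u (u (h (w) (r)) (h (w) (r))) (h (h (w) (r)) (t (w) (w)))) (r))


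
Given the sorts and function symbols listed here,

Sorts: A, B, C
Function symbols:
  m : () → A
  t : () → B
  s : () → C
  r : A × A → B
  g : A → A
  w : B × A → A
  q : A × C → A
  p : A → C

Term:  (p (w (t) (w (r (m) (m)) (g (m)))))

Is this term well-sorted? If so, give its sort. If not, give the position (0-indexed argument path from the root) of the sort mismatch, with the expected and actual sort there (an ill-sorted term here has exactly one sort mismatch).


well-sorted; sort = C

    (t) : B
        (m) : A
        (m) : A
      (r (m) (m)) : B
        (m) : A
      (g (m)) : A
    (w (r (m) (m)) (g (m))) : A
  (w (t) (w (r (m) (m)) (g (m)))) : A
(p (w (t) (w (r (m) (m)) (g (m))))) : C


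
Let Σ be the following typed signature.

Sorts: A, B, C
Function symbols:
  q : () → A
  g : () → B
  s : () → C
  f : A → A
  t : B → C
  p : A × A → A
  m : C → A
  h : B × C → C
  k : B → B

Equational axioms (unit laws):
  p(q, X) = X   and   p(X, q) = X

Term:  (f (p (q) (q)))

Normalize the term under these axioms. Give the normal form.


normal form = (f (q))

1. (f (p (q) (q)))  →  (f (q))


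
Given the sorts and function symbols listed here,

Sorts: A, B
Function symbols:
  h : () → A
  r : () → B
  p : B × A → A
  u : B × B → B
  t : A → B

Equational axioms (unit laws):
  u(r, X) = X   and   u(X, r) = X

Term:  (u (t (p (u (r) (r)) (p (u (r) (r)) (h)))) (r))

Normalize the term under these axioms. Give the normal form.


1. (u (t (p (u (r) (r)) (p (u (r) (r)) (h)))) (r))  →  (t (p (u (r) (r)) (p (u (r) (r)) (h))))
2. (t (p (u (r) (r)) (p (u (r) (r)) (h))))  →  (t (p (r) (p (u (r) (r)) (h))))
3. (t (p (r) (p (u (r) (r)) (h))))  →  (t (p (r) (p (r) (h))))

normal form = (t (p (r) (p (r) (h))))


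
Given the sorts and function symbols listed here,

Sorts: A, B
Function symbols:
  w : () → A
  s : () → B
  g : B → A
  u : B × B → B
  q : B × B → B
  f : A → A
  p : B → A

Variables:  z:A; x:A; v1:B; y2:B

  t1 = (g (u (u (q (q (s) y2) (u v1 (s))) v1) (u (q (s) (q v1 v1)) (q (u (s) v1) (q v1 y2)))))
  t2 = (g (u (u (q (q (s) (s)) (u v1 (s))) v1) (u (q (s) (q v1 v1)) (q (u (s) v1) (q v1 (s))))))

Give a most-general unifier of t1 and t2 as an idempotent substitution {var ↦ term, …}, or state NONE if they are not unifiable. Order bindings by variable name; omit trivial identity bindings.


{y2 ↦ (s)}


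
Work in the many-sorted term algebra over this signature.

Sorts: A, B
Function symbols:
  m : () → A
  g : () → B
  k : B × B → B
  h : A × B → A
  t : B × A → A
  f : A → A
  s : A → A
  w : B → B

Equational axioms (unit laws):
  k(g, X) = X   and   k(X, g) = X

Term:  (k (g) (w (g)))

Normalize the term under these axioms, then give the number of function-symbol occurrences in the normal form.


size = 2

1. (k (g) (w (g)))  →  (w (g))
normal form: (w (g))


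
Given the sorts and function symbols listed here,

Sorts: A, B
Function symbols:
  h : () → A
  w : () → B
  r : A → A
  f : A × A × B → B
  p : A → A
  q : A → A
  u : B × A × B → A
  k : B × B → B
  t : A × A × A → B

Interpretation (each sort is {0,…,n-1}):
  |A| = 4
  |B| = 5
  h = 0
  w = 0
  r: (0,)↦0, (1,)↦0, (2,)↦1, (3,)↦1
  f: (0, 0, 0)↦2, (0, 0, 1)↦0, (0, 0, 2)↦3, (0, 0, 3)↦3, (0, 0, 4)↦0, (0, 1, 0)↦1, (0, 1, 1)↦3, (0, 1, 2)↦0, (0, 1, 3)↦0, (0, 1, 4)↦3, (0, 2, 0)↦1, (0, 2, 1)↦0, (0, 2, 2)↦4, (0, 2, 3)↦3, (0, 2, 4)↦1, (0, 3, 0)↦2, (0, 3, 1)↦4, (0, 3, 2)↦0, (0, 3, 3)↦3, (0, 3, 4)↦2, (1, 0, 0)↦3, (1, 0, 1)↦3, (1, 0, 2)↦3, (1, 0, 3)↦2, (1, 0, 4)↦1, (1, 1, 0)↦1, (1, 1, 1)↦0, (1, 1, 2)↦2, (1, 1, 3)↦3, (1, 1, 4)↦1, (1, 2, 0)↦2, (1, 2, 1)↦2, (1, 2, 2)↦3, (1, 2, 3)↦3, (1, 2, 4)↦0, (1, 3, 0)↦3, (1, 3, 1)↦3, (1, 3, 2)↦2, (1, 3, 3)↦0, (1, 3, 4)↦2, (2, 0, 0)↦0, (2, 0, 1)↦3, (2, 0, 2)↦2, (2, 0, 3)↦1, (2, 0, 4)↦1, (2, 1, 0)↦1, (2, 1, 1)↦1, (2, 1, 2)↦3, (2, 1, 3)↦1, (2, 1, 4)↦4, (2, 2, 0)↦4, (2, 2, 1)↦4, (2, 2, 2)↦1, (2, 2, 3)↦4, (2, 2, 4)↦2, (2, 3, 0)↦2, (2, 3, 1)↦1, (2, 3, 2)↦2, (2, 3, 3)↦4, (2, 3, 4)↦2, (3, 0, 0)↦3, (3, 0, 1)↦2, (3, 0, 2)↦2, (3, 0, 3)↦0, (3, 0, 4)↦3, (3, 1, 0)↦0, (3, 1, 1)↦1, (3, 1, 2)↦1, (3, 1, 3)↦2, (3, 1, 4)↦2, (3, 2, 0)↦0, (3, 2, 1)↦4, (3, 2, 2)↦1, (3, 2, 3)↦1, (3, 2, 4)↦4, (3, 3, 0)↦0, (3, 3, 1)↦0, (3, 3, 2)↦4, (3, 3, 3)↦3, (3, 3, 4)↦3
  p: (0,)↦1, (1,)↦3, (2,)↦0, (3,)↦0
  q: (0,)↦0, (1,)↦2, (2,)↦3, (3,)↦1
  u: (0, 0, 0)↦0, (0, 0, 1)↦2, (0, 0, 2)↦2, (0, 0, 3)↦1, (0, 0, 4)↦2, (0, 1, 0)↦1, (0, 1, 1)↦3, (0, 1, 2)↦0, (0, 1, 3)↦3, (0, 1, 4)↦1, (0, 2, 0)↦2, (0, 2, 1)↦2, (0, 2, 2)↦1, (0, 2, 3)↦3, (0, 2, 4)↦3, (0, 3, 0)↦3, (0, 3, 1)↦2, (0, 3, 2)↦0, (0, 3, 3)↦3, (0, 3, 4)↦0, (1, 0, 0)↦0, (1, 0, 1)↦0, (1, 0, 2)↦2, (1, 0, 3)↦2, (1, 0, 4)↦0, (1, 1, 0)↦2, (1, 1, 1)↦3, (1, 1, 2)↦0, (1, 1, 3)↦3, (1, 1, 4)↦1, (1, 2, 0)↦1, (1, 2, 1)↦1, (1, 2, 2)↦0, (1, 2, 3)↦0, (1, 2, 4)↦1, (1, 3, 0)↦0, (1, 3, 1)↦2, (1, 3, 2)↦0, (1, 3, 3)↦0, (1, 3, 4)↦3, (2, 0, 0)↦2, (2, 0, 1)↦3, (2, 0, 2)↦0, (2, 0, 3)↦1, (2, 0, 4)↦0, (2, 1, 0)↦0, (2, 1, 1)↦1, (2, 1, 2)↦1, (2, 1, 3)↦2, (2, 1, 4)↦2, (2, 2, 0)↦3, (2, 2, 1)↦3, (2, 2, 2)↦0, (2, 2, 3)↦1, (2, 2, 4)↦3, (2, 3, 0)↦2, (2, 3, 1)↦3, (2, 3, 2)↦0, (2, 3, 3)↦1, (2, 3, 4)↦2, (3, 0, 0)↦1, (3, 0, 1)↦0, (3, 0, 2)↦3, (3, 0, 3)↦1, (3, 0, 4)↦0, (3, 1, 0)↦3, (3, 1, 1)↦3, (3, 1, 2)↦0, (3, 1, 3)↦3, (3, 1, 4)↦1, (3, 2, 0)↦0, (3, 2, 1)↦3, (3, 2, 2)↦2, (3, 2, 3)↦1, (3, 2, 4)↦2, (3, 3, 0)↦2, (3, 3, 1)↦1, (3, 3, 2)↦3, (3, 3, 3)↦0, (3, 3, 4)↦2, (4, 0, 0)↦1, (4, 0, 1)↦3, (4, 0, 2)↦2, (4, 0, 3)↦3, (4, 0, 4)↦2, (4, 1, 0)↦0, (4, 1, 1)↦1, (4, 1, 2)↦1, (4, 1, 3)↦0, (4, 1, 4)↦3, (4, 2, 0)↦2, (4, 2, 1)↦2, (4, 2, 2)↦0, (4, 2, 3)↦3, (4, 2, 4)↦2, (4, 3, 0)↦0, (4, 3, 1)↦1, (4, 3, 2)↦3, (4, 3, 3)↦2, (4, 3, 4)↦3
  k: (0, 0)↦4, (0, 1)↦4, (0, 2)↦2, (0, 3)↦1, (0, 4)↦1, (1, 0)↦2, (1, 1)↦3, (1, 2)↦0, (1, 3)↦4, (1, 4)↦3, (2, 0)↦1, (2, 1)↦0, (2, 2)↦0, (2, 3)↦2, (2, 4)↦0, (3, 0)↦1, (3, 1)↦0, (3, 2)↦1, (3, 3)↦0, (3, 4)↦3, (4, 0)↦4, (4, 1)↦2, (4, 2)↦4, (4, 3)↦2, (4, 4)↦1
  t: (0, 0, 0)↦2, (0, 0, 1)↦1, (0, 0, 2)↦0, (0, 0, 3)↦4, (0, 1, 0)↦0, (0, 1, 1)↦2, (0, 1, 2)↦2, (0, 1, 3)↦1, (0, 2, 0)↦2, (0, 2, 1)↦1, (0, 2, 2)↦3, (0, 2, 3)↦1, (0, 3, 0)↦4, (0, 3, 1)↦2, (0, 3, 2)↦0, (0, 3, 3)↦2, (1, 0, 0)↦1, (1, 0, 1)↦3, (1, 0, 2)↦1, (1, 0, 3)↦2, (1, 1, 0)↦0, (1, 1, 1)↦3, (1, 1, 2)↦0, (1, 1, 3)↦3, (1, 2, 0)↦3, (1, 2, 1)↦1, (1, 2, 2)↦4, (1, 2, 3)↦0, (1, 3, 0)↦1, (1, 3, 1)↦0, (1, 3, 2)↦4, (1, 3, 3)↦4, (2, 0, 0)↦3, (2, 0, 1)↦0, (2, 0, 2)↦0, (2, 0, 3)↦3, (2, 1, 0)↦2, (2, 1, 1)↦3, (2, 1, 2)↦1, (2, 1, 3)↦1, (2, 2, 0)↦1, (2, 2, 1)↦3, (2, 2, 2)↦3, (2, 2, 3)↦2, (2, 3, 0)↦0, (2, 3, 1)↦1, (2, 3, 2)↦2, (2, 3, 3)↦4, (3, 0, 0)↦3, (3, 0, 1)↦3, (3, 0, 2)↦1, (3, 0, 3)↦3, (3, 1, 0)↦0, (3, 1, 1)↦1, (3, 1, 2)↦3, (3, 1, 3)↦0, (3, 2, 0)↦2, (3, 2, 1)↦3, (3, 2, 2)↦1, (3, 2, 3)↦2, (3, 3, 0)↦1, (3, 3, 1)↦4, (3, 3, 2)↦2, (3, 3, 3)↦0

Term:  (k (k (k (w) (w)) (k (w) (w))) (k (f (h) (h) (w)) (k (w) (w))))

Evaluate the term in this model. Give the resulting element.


value = 2

  w = 0
  w = 0
  (k (w) (w)) = k(0, 0) = 4
  w = 0
  w = 0
  (k (w) (w)) = k(0, 0) = 4
  (k (k (w) (w)) (k (w) (w))) = k(4, 4) = 1
  h = 0
  h = 0
  w = 0
  (f (h) (h) (w)) = f(0, 0, 0) = 2
  w = 0
  w = 0
  (k (w) (w)) = k(0, 0) = 4
  (k (f (h) (h) (w)) (k (w) (w))) = k(2, 4) = 0
  (k (k (k (w) (w)) (k (w) (w))) (k (f (h) (h) (w)) (k (w) (w)))) = k(1, 0) = 2


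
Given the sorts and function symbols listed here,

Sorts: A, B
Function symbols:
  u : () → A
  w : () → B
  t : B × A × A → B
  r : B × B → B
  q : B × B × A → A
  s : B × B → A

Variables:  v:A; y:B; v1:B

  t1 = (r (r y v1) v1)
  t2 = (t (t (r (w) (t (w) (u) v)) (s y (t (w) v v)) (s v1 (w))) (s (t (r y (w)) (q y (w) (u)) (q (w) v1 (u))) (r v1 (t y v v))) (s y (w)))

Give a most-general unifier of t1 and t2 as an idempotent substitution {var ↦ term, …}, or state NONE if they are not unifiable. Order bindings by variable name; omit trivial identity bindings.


head clash or occurs-check failure — not unifiable

NONE (not unifiable)


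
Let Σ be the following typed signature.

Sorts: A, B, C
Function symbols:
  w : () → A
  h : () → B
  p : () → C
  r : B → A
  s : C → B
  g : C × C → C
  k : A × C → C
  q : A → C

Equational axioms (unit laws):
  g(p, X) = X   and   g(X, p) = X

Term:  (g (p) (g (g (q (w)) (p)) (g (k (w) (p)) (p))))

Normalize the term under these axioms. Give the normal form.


normal form = (g (q (w)) (k (w) (p)))

1. (g (p) (g (g (q (w)) (p)) (g (k (w) (p)) (p))))  →  (g (g (q (w)) (p)) (g (k (w) (p)) (p)))
2. (g (g (q (w)) (p)) (g (k (w) (p)) (p)))  →  (g (q (w)) (g (k (w) (p)) (p)))
3. (g (q (w)) (g (k (w) (p)) (p)))  →  (g (q (w)) (k (w) (p)))


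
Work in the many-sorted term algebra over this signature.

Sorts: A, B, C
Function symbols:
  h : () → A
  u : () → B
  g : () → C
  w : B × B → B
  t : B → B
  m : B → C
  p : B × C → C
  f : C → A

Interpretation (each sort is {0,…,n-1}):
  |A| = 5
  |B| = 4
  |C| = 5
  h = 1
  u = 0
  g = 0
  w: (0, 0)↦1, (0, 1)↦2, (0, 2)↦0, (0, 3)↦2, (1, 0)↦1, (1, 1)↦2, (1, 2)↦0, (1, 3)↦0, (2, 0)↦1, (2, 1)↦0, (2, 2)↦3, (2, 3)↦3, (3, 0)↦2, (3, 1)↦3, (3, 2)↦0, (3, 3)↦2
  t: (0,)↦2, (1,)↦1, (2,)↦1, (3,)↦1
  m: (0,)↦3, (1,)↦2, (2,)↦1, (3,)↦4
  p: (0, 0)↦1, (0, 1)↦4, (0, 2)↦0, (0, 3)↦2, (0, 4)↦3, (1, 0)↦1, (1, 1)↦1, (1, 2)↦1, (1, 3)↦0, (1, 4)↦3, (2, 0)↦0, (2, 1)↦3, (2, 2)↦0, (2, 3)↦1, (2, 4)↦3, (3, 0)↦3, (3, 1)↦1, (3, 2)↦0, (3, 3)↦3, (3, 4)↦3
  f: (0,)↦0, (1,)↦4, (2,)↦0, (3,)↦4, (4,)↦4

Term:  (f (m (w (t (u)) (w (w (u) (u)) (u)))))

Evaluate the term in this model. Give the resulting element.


  u = 0
  (t (u)) = t(0,) = 2
  u = 0
  u = 0
  (w (u) (u)) = w(0, 0) = 1
  u = 0
  (w (w (u) (u)) (u)) = w(1, 0) = 1
  (w (t (u)) (w (w (u) (u)) (u))) = w(2, 1) = 0
  (m (w (t (u)) (w (w (u) (u)) (u)))) = m(0,) = 3
  (f (m (w (t (u)) (w (w (u) (u)) (u))))) = f(3,) = 4

value = 4


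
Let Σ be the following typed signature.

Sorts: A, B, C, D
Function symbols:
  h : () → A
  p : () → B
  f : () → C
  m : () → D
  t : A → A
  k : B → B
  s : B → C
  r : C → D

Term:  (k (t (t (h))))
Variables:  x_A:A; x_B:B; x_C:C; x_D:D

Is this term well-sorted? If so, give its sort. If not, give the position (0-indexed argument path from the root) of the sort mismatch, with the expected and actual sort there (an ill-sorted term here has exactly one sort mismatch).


ill-sorted at position [0]: expected B, got A

      (h) : A
    (t (h)) : A
  (t (t (h))) : A
(k (t (t (h)))) : ✗ arg 0 at [0] has sort A, expected B


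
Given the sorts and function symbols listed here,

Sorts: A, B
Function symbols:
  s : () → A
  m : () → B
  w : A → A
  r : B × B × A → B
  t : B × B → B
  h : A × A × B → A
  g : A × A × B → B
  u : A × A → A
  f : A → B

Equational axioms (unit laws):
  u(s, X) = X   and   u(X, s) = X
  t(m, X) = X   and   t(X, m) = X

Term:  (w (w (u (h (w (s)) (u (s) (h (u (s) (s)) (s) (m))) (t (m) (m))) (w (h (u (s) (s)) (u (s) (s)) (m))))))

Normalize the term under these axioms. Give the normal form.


1. (w (w (u (h (w (s)) (u (s) (h (u (s) (s)) (s) (m))) (t (m) (m))) (w (h (u (s) (s)) (u (s) (s)) (m))))))  →  (w (w (u (h (w (s)) (h (u (s) (s)) (s) (m)) (t (m) (m))) (w (h (u (s) (s)) (u (s) (s)) (m))))))
2. (w (w (u (h (w (s)) (h (u (s) (s)) (s) (m)) (t (m) (m))) (w (h (u (s) (s)) (u (s) (s)) (m))))))  →  (w (w (u (h (w (s)) (h (s) (s) (m)) (t (m) (m))) (w (h (u (s) (s)) (u (s) (s)) (m))))))
3. (w (w (u (h (w (s)) (h (s) (s) (m)) (t (m) (m))) (w (h (u (s) (s)) (u (s) (s)) (m))))))  →  (w (w (u (h (w (s)) (h (s) (s) (m)) (m)) (w (h (u (s) (s)) (u (s) (s)) (m))))))
4. (w (w (u (h (w (s)) (h (s) (s) (m)) (m)) (w (h (u (s) (s)) (u (s) (s)) (m))))))  →  (w (w (u (h (w (s)) (h (s) (s) (m)) (m)) (w (h (s) (u (s) (s)) (m))))))
5. (w (w (u (h (w (s)) (h (s) (s) (m)) (m)) (w (h (s) (u (s) (s)) (m))))))  →  (w (w (u (h (w (s)) (h (s) (s) (m)) (m)) (w (h (s) (s) (m))))))

normal form = (w (w (u (h (w (s)) (h (s) (s) (m)) (m)) (w (h (s) (s) (m))))))


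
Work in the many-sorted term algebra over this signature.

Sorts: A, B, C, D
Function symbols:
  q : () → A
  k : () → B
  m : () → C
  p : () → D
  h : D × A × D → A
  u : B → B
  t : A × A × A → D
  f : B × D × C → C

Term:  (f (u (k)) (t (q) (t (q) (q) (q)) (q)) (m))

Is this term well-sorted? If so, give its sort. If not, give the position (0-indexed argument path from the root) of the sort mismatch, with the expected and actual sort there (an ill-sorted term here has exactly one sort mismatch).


ill-sorted at position [1, 1]: expected A, got D

    (k) : B
  (u (k)) : B
    (q) : A
      (q) : A
      (q) : A
      (q) : A
    (t (q) (q) (q)) : D
    (q) : A
  (t (q) (t (q) (q) (q)) (q)) : ✗ arg 1 at [1, 1] has sort D, expected A
  (m) : C


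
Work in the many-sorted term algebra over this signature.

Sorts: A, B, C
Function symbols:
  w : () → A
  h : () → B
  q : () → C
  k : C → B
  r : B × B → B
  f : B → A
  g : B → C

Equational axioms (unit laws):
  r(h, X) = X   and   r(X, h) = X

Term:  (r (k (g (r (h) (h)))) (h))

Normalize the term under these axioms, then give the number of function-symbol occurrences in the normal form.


1. (r (k (g (r (h) (h)))) (h))  →  (k (g (r (h) (h))))
2. (k (g (r (h) (h))))  →  (k (g (h)))
normal form: (k (g (h)))

size = 3


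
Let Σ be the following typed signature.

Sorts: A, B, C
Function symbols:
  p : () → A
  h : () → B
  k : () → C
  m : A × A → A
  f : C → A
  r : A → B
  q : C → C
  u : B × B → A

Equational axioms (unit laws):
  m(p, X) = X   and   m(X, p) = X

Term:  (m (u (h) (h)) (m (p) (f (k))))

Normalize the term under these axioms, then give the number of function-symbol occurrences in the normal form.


size = 6

1. (m (u (h) (h)) (m (p) (f (k))))  →  (m (u (h) (h)) (f (k)))
normal form: (m (u (h) (h)) (f (k)))


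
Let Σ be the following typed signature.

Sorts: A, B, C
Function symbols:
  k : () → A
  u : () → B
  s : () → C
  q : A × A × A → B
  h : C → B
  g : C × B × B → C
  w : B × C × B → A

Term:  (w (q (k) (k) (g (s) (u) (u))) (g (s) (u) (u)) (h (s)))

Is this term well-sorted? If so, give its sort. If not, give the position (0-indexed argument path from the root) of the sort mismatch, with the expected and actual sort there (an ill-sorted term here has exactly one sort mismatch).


    (k) : A
    (k) : A
      (s) : C
      (u) : B
      (u) : B
    (g (s) (u) (u)) : C
  (q (k) (k) (g (s) (u) (u))) : ✗ arg 2 at [0, 2] has sort C, expected A
    (s) : C
    (u) : B
    (u) : B
  (g (s) (u) (u)) : C
    (s) : C
  (h (s)) : B

ill-sorted at position [0, 2]: expected A, got C


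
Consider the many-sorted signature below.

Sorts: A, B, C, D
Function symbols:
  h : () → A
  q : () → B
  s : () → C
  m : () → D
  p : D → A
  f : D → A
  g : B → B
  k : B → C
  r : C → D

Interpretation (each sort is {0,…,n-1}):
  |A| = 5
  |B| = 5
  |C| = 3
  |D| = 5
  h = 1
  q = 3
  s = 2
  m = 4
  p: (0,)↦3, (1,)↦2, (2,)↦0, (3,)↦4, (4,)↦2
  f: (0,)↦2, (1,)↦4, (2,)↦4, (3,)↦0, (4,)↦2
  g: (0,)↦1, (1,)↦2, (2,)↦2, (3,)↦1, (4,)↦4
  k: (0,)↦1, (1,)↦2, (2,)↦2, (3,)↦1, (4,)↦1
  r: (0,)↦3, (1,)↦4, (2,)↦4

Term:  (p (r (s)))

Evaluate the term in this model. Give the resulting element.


value = 2

  s = 2
  (r (s)) = r(2,) = 4
  (p (r (s))) = p(4,) = 2


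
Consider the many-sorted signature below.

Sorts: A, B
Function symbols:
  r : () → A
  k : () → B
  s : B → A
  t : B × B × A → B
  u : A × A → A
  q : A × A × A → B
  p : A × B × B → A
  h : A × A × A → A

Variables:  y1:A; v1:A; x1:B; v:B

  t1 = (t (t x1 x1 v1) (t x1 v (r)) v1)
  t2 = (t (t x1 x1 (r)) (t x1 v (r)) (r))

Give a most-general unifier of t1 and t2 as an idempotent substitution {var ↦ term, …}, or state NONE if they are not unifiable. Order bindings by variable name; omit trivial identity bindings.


{v1 ↦ (r)}


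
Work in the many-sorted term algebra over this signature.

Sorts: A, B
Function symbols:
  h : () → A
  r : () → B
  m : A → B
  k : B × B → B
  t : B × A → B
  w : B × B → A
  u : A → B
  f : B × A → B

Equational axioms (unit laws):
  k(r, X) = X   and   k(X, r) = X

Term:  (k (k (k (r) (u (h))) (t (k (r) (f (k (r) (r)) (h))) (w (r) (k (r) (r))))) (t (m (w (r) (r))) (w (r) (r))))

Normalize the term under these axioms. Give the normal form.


normal form = (k (k (u (h)) (t (f (r) (h)) (w (r) (r)))) (t (m (w (r) (r))) (w (r) (r))))

1. (k (k (k (r) (u (h))) (t (k (r) (f (k (r) (r)) (h))) (w (r) (k (r) (r))))) (t (m (w (r) (r))) (w (r) (r))))  →  (k (k (u (h)) (t (k (r) (f (k (r) (r)) (h))) (w (r) (k (r) (r))))) (t (m (w (r) (r))) (w (r) (r))))
2. (k (k (u (h)) (t (k (r) (f (k (r) (r)) (h))) (w (r) (k (r) (r))))) (t (m (w (r) (r))) (w (r) (r))))  →  (k (k (u (h)) (t (f (k (r) (r)) (h)) (w (r) (k (r) (r))))) (t (m (w (r) (r))) (w (r) (r))))
3. (k (k (u (h)) (t (f (k (r) (r)) (h)) (w (r) (k (r) (r))))) (t (m (w (r) (r))) (w (r) (r))))  →  (k (k (u (h)) (t (f (r) (h)) (w (r) (k (r) (r))))) (t (m (w (r) (r))) (w (r) (r))))
4. (k (k (u (h)) (t (f (r) (h)) (w (r) (k (r) (r))))) (t (m (w (r) (r))) (w (r) (r))))  →  (k (k (u (h)) (t (f (r) (h)) (w (r) (r)))) (t (m (w (r) (r))) (w (r) (r))))


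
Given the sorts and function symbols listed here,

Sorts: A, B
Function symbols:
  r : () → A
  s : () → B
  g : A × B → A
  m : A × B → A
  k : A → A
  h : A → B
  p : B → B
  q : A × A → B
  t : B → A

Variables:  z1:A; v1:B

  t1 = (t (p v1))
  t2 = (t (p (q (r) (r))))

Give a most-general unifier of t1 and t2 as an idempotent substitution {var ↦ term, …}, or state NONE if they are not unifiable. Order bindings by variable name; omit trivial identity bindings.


{v1 ↦ (q (r) (r))}


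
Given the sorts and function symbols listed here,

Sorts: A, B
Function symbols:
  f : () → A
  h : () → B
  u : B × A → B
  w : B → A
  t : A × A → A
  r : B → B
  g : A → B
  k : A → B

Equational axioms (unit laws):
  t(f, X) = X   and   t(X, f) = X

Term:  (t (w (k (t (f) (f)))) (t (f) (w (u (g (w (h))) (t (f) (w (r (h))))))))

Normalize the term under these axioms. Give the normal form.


normal form = (t (w (k (f))) (w (u (g (w (h))) (w (r (h))))))

1. (t (w (k (t (f) (f)))) (t (f) (w (u (g (w (h))) (t (f) (w (r (h))))))))  →  (t (w (k (f))) (t (f) (w (u (g (w (h))) (t (f) (w (r (h))))))))
2. (t (w (k (f))) (t (f) (w (u (g (w (h))) (t (f) (w (r (h))))))))  →  (t (w (k (f))) (w (u (g (w (h))) (t (f) (w (r (h)))))))
3. (t (w (k (f))) (w (u (g (w (h))) (t (f) (w (r (h)))))))  →  (t (w (k (f))) (w (u (g (w (h))) (w (r (h))))))


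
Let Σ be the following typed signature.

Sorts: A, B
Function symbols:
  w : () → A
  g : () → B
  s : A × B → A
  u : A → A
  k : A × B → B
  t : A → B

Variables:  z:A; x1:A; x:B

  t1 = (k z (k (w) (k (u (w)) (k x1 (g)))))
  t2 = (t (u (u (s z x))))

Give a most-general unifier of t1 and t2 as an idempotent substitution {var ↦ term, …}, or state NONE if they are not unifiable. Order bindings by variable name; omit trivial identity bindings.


NONE (not unifiable)

head clash or occurs-check failure — not unifiable


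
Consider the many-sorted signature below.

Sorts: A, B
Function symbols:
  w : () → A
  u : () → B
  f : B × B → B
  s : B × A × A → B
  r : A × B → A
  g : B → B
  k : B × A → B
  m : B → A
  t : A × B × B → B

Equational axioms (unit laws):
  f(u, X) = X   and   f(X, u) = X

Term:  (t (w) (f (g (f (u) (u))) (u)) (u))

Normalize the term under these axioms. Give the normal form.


1. (t (w) (f (g (f (u) (u))) (u)) (u))  →  (t (w) (g (f (u) (u))) (u))
2. (t (w) (g (f (u) (u))) (u))  →  (t (w) (g (u)) (u))

normal form = (t (w) (g (u)) (u))


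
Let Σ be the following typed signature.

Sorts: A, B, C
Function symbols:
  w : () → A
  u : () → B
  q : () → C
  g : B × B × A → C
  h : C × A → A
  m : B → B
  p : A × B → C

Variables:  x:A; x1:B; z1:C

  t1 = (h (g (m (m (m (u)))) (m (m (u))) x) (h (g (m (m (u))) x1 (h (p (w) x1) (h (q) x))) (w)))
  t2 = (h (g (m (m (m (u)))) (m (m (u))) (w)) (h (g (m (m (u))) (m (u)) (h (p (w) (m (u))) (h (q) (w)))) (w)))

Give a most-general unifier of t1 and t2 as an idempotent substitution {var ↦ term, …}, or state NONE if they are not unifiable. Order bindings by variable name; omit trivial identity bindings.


{x ↦ (w), x1 ↦ (m (u))}


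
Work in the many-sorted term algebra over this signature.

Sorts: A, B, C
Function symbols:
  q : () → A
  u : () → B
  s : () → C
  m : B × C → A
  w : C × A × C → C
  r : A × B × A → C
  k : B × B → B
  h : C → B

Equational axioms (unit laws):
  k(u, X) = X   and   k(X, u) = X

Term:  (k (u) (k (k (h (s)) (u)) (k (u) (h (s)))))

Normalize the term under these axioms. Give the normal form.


1. (k (u) (k (k (h (s)) (u)) (k (u) (h (s)))))  →  (k (k (h (s)) (u)) (k (u) (h (s))))
2. (k (k (h (s)) (u)) (k (u) (h (s))))  →  (k (h (s)) (k (u) (h (s))))
3. (k (h (s)) (k (u) (h (s))))  →  (k (h (s)) (h (s)))

normal form = (k (h (s)) (h (s)))


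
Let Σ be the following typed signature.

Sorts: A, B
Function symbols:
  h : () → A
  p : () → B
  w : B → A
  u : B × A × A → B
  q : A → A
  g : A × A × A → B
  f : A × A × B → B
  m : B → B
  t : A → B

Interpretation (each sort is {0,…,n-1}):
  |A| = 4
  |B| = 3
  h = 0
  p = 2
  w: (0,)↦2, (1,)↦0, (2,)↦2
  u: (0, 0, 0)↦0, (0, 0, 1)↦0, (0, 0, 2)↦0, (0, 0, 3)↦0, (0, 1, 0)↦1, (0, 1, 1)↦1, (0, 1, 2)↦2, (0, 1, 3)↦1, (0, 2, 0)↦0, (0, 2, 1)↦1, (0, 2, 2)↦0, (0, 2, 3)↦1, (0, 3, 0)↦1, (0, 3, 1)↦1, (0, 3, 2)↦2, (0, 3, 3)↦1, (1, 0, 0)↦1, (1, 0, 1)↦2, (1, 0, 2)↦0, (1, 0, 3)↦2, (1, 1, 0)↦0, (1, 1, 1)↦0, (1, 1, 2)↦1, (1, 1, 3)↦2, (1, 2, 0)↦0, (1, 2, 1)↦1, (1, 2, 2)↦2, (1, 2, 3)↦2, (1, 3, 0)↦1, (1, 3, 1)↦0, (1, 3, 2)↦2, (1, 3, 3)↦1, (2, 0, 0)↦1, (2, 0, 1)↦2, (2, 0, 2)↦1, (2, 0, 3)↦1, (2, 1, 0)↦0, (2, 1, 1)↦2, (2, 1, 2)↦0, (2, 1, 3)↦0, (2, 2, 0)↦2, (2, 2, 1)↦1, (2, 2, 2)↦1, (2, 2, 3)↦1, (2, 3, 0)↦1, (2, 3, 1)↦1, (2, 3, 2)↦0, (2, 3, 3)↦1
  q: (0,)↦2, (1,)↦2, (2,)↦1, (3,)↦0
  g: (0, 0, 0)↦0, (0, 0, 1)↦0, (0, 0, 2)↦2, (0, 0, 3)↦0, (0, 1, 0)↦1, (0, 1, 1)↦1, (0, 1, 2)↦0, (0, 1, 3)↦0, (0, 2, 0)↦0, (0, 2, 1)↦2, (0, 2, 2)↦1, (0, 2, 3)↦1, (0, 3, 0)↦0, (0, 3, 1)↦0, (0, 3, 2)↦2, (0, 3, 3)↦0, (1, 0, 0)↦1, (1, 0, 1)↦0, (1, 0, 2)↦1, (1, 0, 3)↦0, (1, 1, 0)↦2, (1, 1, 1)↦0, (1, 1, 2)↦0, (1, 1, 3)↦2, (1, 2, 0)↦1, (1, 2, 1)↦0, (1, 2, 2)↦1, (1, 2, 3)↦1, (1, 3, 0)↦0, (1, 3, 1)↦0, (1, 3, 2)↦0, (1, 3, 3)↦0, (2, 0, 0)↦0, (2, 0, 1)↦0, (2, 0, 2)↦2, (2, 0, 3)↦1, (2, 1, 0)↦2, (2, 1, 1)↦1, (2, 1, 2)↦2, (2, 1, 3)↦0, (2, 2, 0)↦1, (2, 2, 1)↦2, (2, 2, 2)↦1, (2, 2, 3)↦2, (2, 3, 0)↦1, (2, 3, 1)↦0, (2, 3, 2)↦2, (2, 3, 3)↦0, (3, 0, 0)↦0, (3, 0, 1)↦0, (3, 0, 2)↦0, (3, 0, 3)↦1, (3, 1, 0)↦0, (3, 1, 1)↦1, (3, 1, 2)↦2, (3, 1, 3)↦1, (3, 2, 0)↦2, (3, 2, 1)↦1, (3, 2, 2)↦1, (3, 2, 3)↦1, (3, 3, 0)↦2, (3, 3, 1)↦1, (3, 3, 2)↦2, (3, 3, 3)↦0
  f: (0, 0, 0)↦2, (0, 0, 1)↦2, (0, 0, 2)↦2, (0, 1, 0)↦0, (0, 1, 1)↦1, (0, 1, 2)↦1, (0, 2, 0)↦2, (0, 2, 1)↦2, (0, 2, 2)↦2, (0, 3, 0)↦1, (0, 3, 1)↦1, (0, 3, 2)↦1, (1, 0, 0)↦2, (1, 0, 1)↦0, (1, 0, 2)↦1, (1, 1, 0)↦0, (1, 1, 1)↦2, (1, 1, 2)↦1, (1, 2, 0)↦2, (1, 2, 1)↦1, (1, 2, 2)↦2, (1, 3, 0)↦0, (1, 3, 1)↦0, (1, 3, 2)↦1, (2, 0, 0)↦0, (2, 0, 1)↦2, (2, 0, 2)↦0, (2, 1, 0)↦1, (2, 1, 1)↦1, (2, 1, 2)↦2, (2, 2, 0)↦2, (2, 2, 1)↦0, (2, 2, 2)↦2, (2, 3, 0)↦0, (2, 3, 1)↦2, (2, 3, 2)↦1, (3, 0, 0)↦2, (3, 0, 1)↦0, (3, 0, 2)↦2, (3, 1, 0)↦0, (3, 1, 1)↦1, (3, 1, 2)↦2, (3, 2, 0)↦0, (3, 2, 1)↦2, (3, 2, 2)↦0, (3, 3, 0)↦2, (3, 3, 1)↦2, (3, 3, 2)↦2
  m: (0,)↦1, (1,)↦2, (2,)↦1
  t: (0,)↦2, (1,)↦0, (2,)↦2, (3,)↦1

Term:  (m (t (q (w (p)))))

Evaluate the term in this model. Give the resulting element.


value = 1

  p = 2
  (w (p)) = w(2,) = 2
  (q (w (p))) = q(2,) = 1
  (t (q (w (p)))) = t(1,) = 0
  (m (t (q (w (p))))) = m(0,) = 1


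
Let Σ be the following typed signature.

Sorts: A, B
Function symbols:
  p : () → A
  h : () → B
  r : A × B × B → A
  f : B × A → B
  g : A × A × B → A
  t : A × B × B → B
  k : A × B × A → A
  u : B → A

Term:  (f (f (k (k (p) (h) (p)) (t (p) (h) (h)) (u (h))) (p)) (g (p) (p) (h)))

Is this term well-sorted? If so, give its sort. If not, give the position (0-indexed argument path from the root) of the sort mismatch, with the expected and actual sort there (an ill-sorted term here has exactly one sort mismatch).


        (p) : A
        (h) : B
        (p) : A
      (k (p) (h) (p)) : A
        (p) : A
        (h) : B
        (h) : B
      (t (p) (h) (h)) : B
        (h) : B
      (u (h)) : A
    (k (k (p) (h) (p)) (t (p) (h) (h)) (u (h))) : A
    (p) : A
  (f (k (k (p) (h) (p)) (t (p) (h) (h)) (u (h))) (p)) : ✗ arg 0 at [0, 0] has sort A, expected B
    (p) : A
    (p) : A
    (h) : B
  (g (p) (p) (h)) : A

ill-sorted at position [0, 0]: expected B, got A


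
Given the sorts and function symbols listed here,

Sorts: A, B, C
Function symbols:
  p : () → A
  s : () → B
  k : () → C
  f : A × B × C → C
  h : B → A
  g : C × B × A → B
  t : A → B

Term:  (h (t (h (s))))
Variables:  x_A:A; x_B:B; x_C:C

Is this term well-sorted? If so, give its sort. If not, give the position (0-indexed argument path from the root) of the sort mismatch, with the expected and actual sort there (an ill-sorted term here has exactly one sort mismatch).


well-sorted; sort = A

      (s) : B
    (h (s)) : A
  (t (h (s))) : B
(h (t (h (s)))) : A


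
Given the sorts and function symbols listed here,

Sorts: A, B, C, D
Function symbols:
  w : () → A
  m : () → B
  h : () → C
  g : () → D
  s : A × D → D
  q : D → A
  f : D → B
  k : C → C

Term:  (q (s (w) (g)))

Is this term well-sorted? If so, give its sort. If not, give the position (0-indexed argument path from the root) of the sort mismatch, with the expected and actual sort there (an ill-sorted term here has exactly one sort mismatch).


well-sorted; sort = A

    (w) : A
    (g) : D
  (s (w) (g)) : D
(q (s (w) (g))) : A


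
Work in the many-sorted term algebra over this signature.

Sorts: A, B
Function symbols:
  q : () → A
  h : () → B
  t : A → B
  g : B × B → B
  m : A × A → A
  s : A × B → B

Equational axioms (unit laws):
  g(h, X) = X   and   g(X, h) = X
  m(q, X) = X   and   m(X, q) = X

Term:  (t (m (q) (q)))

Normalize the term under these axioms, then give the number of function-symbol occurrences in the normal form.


size = 2

1. (t (m (q) (q)))  →  (t (q))
normal form: (t (q))


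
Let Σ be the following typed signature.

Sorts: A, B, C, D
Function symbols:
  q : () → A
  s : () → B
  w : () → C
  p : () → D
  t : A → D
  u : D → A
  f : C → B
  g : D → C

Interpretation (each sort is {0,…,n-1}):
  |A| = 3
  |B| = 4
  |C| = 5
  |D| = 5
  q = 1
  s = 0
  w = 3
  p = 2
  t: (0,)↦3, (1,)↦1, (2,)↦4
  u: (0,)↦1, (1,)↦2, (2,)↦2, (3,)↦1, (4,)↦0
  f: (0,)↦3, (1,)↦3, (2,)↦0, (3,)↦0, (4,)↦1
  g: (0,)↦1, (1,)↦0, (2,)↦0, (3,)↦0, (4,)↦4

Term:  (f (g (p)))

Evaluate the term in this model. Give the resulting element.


  p = 2
  (g (p)) = g(2,) = 0
  (f (g (p))) = f(0,) = 3

value = 3


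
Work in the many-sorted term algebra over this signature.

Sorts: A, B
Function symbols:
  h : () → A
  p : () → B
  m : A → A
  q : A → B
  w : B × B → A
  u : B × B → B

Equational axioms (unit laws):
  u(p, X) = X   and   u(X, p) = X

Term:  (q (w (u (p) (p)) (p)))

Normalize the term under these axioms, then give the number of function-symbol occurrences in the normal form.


size = 4

1. (q (w (u (p) (p)) (p)))  →  (q (w (p) (p)))
normal form: (q (w (p) (p)))


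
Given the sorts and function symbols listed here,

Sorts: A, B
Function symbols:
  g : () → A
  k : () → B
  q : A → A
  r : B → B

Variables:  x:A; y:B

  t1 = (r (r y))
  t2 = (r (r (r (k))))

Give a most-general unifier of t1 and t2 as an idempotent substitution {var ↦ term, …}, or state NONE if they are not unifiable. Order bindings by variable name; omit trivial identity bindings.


{y ↦ (r (k))}


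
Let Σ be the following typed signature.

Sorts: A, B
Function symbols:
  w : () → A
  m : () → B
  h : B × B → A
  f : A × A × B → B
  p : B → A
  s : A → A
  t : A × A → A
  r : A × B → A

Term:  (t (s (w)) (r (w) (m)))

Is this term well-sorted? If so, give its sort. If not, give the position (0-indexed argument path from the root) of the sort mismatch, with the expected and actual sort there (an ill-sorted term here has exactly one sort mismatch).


    (w) : A
  (s (w)) : A
    (w) : A
    (m) : B
  (r (w) (m)) : A
(t (s (w)) (r (w) (m))) : A

well-sorted; sort = A


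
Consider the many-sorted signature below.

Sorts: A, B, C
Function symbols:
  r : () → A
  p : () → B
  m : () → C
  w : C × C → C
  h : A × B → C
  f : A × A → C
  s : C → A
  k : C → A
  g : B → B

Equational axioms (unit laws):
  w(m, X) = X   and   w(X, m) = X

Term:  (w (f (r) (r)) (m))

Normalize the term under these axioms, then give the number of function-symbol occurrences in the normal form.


size = 3

1. (w (f (r) (r)) (m))  →  (f (r) (r))
normal form: (f (r) (r))


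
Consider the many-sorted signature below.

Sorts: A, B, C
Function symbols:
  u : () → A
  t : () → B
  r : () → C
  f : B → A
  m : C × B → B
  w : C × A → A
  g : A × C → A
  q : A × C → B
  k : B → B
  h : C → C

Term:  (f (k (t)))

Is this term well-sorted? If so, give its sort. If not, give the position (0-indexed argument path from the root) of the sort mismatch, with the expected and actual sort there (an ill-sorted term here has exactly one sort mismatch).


    (t) : B
  (k (t)) : B
(f (k (t))) : A

well-sorted; sort = A


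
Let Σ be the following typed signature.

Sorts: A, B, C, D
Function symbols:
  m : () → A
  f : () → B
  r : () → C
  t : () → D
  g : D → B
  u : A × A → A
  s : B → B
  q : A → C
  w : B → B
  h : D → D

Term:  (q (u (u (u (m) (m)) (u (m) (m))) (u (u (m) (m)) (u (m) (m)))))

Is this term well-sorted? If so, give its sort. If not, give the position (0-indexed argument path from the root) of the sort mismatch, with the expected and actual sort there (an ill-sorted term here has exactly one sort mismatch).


well-sorted; sort = C

        (m) : A
        (m) : A
      (u (m) (m)) : A
        (m) : A
        (m) : A
      (u (m) (m)) : A
    (u (u (m) (m)) (u (m) (m))) : A
        (m) : A
        (m) : A
      (u (m) (m)) : A
        (m) : A
        (m) : A
      (u (m) (m)) : A
    (u (u (m) (m)) (u (m) (m))) : A
  (u (u (u (m) (m)) (u (m) (m))) (u (u (m) (m)) (u (m) (m)))) : A
(q (u (u (u (m) (m)) (u (m) (m))) (u (u (m) (m)) (u (m) (m))))) : C


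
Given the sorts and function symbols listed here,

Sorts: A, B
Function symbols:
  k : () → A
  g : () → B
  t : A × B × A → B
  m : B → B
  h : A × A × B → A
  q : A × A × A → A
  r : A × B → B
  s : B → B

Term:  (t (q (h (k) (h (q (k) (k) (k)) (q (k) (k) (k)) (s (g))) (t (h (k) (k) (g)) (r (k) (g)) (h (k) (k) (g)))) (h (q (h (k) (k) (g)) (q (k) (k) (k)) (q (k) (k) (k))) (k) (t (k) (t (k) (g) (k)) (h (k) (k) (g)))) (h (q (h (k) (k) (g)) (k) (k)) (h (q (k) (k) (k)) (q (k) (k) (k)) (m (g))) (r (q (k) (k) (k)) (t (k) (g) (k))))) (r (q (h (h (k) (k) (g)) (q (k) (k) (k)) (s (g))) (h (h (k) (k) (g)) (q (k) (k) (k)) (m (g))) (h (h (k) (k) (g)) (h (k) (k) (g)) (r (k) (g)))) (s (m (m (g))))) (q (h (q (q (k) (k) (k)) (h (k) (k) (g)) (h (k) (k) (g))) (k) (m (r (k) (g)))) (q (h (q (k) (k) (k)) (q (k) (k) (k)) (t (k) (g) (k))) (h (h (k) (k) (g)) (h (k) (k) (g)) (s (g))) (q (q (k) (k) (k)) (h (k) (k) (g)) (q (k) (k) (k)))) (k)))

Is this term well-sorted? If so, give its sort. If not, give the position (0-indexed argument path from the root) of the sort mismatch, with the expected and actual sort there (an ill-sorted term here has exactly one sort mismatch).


well-sorted; sort = B

      (k) : A
          (k) : A
          (k) : A
          (k) : A
        (q (k) (k) (k)) : A
          (k) : A
          (k) : A
          (k) : A
        (q (k) (k) (k)) : A
          (g) : B
        (s (g)) : B
      (h (q (k) (k) (k)) (q (k) (k) (k)) (s (g))) : A
          (k) : A
          (k) : A
          (g) : B
        (h (k) (k) (g)) : A
          (k) : A
          (g) : B
        (r (k) (g)) : B
          (k) : A
          (k) : A
          (g) : B
        (h (k) (k) (g)) : A
      (t (h (k) (k) (g)) (r (k) (g)) (h (k) (k) (g))) : B
    (h (k) (h (q (k) (k) (k)) (q (k) (k) (k)) (s (g))) (t (h (k) (k) (g)) (r (k) (g)) (h (k) (k) (g)))) : A
          (k) : A
          (k) : A
          (g) : B
        (h (k) (k) (g)) : A
          (k) : A
          (k) : A
          (k) : A
        (q (k) (k) (k)) : A
          (k) : A
          (k) : A
          (k) : A
        (q (k) (k) (k)) : A
      (q (h (k) (k) (g)) (q (k) (k) (k)) (q (k) (k) (k))) : A
      (k) : A
        (k) : A
          (k) : A
          (g) : B
          (k) : A
        (t (k) (g) (k)) : B
          (k) : A
          (k) : A
          (g) : B
        (h (k) (k) (g)) : A
      (t (k) (t (k) (g) (k)) (h (k) (k) (g))) : B
    (h (q (h (k) (k) (g)) (q (k) (k) (k)) (q (k) (k) (k))) (k) (t (k) (t (k) (g) (k)) (h (k) (k) (g)))) : A
          (k) : A
          (k) : A
          (g) : B
        (h (k) (k) (g)) : A
        (k) : A
        (k) : A
      (q (h (k) (k) (g)) (k) (k)) : A
          (k) : A
          (k) : A
          (k) : A
        (q (k) (k) (k)) : A
          (k) : A
          (k) : A
          (k) : A
        (q (k) (k) (k)) : A
          (g) : B
        (m (g)) : B
      (h (q (k) (k) (k)) (q (k) (k) (k)) (m (g))) : A
          (k) : A
          (k) : A
          (k) : A
        (q (k) (k) (k)) : A
          (k) : A
          (g) : B
          (k) : A
        (t (k) (g) (k)) : B
      (r (q (k) (k) (k)) (t (k) (g) (k))) : B
    (h (q (h (k) (k) (g)) (k) (k)) (h (q (k) (k) (k)) (q (k) (k) (k)) (m (g))) (r (q (k) (k) (k)) (t (k) (g) (k)))) : A
  (q (h (k) (h (q (k) (k) (k)) (q (k) (k) (k)) (s (g))) (t (h (k) (k) (g)) (r (k) (g)) (h (k) (k) (g)))) (h (q (h (k) (k) (g)) (q (k) (k) (k)) (q (k) (k) (k))) (k) (t (k) (t (k) (g) (k)) (h (k) (k) (g)))) (h (q (h (k) (k) (g)) (k) (k)) (h (q (k) (k) (k)) (q (k) (k) (k)) (m (g))) (r (q (k) (k) (k)) (t (k) (g) (k))))) : A
          (k) : A
          (k) : A
          (g) : B
        (h (k) (k) (g)) : A
          (k) : A
          (k) : A
          (k) : A
        (q (k) (k) (k)) : A
          (g) : B
        (s (g)) : B
      (h (h (k) (k) (g)) (q (k) (k) (k)) (s (g))) : A
          (k) : A
          (k) : A
          (g) : B
        (h (k) (k) (g)) : A
          (k) : A
          (k) : A
          (k) : A
        (q (k) (k) (k)) : A
          (g) : B
        (m (g)) : B
      (h (h (k) (k) (g)) (q (k) (k) (k)) (m (g))) : A
          (k) : A
          (k) : A
          (g) : B
        (h (k) (k) (g)) : A
          (k) : A
          (k) : A
          (g) : B
        (h (k) (k) (g)) : A
          (k) : A
          (g) : B
        (r (k) (g)) : B
      (h (h (k) (k) (g)) (h (k) (k) (g)) (r (k) (g))) : A
    (q (h (h (k) (k) (g)) (q (k) (k) (k)) (s (g))) (h (h (k) (k) (g)) (q (k) (k) (k)) (m (g))) (h (h (k) (k) (g)) (h (k) (k) (g)) (r (k) (g)))) : A
          (g) : B
        (m (g)) : B
      (m (m (g))) : B
    (s (m (m (g)))) : B
  (r (q (h (h (k) (k) (g)) (q (k) (k) (k)) (s (g))) (h (h (k) (k) (g)) (q (k) (k) (k)) (m (g))) (h (h (k) (k) (g)) (h (k) (k) (g)) (r (k) (g)))) (s (m (m (g))))) : B
          (k) : A
          (k) : A
          (k) : A
        (q (k) (k) (k)) : A
          (k) : A
          (k) : A
          (g) : B
        (h (k) (k) (g)) : A
          (k) : A
          (k) : A
          (g) : B
        (h (k) (k) (g)) : A
      (q (q (k) (k) (k)) (h (k) (k) (g)) (h (k) (k) (g))) : A
      (k) : A
          (k) : A
          (g) : B
        (r (k) (g)) : B
      (m (r (k) (g))) : B
    (h (q (q (k) (k) (k)) (h (k) (k) (g)) (h (k) (k) (g))) (k) (m (r (k) (g)))) : A
          (k) : A
          (k) : A
          (k) : A
        (q (k) (k) (k)) : A
          (k) : A
          (k) : A
          (k) : A
        (q (k) (k) (k)) : A
          (k) : A
          (g) : B
          (k) : A
        (t (k) (g) (k)) : B
      (h (q (k) (k) (k)) (q (k) (k) (k)) (t (k) (g) (k))) : A
          (k) : A
          (k) : A
          (g) : B
        (h (k) (k) (g)) : A
          (k) : A
          (k) : A
          (g) : B
        (h (k) (k) (g)) : A
          (g) : B
        (s (g)) : B
      (h (h (k) (k) (g)) (h (k) (k) (g)) (s (g))) : A
          (k) : A
          (k) : A
          (k) : A
        (q (k) (k) (k)) : A
          (k) : A
          (k) : A
          (g) : B
        (h (k) (k) (g)) : A
          (k) : A
          (k) : A
          (k) : A
        (q (k) (k) (k)) : A
      (q (q (k) (k) (k)) (h (k) (k) (g)) (q (k) (k) (k))) : A
    (q (h (q (k) (k) (k)) (q (k) (k) (k)) (t (k) (g) (k))) (h (h (k) (k) (g)) (h (k) (k) (g)) (s (g))) (q (q (k) (k) (k)) (h (k) (k) (g)) (q (k) (k) (k)))) : A
    (k) : A
  (q (h (q (q (k) (k) (k)) (h (k) (k) (g)) (h (k) (k) (g))) (k) (m (r (k) (g)))) (q (h (q (k) (k) (k)) (q (k) (k) (k)) (t (k) (g) (k))) (h (h (k) (k) (g)) (h (k) (k) (g)) (s (g))) (q (q (k) (k) (k)) (h (k) (k) (g)) (q (k) (k) (k)))) (k)) : A
(t (q (h (k) (h (q (k) (k) (k)) (q (k) (k) (k)) (s (g))) (t (h (k) (k) (g)) (r (k) (g)) (h (k) (k) (g)))) (h (q (h (k) (k) (g)) (q (k) (k) (k)) (q (k) (k) (k))) (k) (t (k) (t (k) (g) (k)) (h (k) (k) (g)))) (h (q (h (k) (k) (g)) (k) (k)) (h (q (k) (k) (k)) (q (k) (k) (k)) (m (g))) (r (q (k) (k) (k)) (t (k) (g) (k))))) (r (q (h (h (k) (k) (g)) (q (k) (k) (k)) (s (g))) (h (h (k) (k) (g)) (q (k) (k) (k)) (m (g))) (h (h (k) (k) (g)) (h (k) (k) (g)) (r (k) (g)))) (s (m (m (g))))) (q (h (q (q (k) (k) (k)) (h (k) (k) (g)) (h (k) (k) (g))) (k) (m (r (k) (g)))) (q (h (q (k) (k) (k)) (q (k) (k) (k)) (t (k) (g) (k))) (h (h (k) (k) (g)) (h (k) (k) (g)) (s (g))) (q (q (k) (k) (k)) (h (k) (k) (g)) (q (k) (k) (k)))) (k))) : B
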